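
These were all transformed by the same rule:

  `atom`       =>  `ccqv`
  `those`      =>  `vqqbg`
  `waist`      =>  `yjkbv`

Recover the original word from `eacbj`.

crash

The shifts repeat in a cycle of length 2: positions 0,1,… shift by +2, +9, then the pattern repeats.
Undoing it on eacbj: e−2=c, a−9=r, c−2=a, b−9=s, j−2=h.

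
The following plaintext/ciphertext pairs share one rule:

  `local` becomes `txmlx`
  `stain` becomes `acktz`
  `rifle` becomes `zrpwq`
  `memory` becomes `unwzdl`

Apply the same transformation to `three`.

bqbpq

In local: l→t is +8, o→x is +9, c→m is +10, a→l is +11 — the shift increases by 1 each position. Each letter shifts forward by (position + 8), i.e. 8, 9, 10, … — the shift grows by one for each successive letter.
Applying it to three: t+8=b, h+9=q, r+10=b, e+11=p, e+12=q.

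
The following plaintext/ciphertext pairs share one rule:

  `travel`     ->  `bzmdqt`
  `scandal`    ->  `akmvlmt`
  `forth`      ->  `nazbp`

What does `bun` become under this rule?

The rule splits by letter class: vowels +12, consonants +8.
For bun: b(cons)+8=j, u(vowel)+12=g, n(cons)+8=v.

jgv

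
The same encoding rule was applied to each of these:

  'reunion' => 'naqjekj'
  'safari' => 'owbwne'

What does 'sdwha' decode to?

Compare letters: r→n is +22, e→a is +22, u→q is +22 — a constant shift. Each letter is shifted forward by 22 in the alphabet (a Caesar shift of +22).
Decoding sdwha: s−22=w, d−22=h, w−22=a, h−22=l, a−22=e.

whale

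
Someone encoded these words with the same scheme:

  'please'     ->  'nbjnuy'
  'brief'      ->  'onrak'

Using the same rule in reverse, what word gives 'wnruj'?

alien

The output letters match the input read backwards, each shifted +9: please reversed is esaelp. Read the word backwards and shift each letter +9.
Undoing it on wnruj: shift back: w−9=n, n−9=e, r−9=i, u−9=l, j−9=a → neila; then reverse → alien.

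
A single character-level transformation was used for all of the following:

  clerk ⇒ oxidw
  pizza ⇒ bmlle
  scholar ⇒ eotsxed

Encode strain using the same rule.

The shift depends on letter class: consonant c→o is +12, but vowel e→i is +4. Two shifts are in play — +4 for a/e/i/o/u, +12 for every other letter.
On strain: s(cons)+12=e, t(cons)+12=f, r(cons)+12=d, a(vowel)+4=e, i(vowel)+4=m, n(cons)+12=z.

efdemz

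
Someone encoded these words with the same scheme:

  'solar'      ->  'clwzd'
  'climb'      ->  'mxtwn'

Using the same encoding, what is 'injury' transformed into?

The output letters match the input read backwards, each shifted +11: solar reversed is ralos. Two steps: reverse the string, then apply a Caesar shift of +11.
On injury: reverse → yrujni; then shift: y+11=j, r+11=c, u+11=f, j+11=u, n+11=y, i+11=t.

jcfuyt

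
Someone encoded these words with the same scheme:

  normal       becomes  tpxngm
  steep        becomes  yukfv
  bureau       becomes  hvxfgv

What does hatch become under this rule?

Shifts by position in normal: pos 0: n→t (+6), pos 1: o→p (+1), pos 2: r→x (+6), pos 3: m→n (+1) — repeating every 2. A repeating key of period 2 is used — shifts +6, +1 over and over.
On hatch: h+6=n, a+1=b, t+6=z, c+1=d, h+6=n.

nbzdn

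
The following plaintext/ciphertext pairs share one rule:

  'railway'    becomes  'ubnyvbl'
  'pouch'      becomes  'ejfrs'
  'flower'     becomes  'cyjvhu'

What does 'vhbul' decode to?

Treating letters as 0–25, the rule is x ↦ 21x + 1 (mod 26).
Undoing it on vhbul: v(21)→5·(21−1)≡22=w; h(7)→5·(7−1)≡4=e; b(1)→5·(1−1)≡0=a; u(20)→5·(20−1)≡17=r; l(11)→5·(11−1)≡24=y (all mod 26).

weary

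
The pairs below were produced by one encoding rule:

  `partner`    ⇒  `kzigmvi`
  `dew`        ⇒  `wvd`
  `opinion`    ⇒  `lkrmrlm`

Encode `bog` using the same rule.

ylt

Each pair mirrors across the alphabet (p↔k, a↔z, r↔i): positions sum to 25. This is the alphabet-reversal cipher (Atbash): a becomes z, b becomes y, etc.
On bog: b↔y, o↔l, g↔t.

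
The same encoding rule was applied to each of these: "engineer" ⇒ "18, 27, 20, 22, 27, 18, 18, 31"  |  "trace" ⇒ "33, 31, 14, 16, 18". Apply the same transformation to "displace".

17, 22, 32, 29, 25, 14, 16, 18

Each letter is replaced by its alphabet position (a=1..z=26) + 13.
Applying it to displace: d=4→17, i=9→22, s=19→32, p=16→29, l=12→25, a=1→14, c=3→16, e=5→18.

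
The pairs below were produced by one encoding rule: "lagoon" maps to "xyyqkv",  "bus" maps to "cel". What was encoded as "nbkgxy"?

onward

The output letters match the input read backwards, each shifted +10: lagoon reversed is noogal. Read the word backwards and shift each letter +10.
Decoding nbkgxy: shift back: n−10=d, b−10=r, k−10=a, g−10=w, x−10=n, y−10=o → drawno; then reverse → onward.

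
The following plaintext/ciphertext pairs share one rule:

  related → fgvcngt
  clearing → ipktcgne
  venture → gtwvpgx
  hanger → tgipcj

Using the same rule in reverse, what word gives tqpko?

minor

The output letters match the input read backwards, each shifted +2: related reversed is detaler. The word is reversed, then every letter is shifted forward by 2.
Decoding tqpko: shift back: t−2=r, q−2=o, p−2=n, k−2=i, o−2=m → ronim; then reverse → minor.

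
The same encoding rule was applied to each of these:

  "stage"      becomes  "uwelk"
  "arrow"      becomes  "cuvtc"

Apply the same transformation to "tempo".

In stage: s→u is +2, t→w is +3, a→e is +4, g→l is +5 — the shift increases by 1 each position. The shift increases by 1 at each position, starting from +2: 2, 3, 4, ….
Applying it to tempo: t+2=v, e+3=h, m+4=q, p+5=u, o+6=u.

vhquu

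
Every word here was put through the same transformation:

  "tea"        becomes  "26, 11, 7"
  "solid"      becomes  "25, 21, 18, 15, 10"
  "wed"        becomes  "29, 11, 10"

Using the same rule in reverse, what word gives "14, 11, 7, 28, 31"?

t is letter #20 and maps to 26: an offset of 6. The number is (letter's place in the alphabet, a=1) + 6.
Undoing it on 14, 11, 7, 28, 31: 14→(14−6)÷1=8=h, 11→(11−6)÷1=5=e, 7→(7−6)÷1=1=a, 28→(28−6)÷1=22=v, 31→(31−6)÷1=25=y.

heavy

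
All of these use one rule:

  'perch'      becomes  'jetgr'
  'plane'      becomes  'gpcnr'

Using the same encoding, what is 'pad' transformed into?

Read the word backwards and shift each letter +2.
On pad: reverse → dap; then shift: d+2=f, a+2=c, p+2=r.

fcr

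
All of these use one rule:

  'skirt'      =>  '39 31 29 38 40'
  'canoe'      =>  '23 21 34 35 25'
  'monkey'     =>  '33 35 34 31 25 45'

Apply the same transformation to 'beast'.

22 25 21 39 40

s is letter #19 and maps to 39: an offset of 20. Each letter is replaced by its alphabet position (a=1..z=26) + 20.
Applying it to beast: b=2→22, e=5→25, a=1→21, s=19→39, t=20→40.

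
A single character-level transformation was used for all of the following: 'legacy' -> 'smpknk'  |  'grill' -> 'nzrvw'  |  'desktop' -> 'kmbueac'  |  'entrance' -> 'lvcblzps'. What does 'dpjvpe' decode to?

In legacy: l→s is +7, e→m is +8, g→p is +9, a→k is +10 — the shift increases by 1 each position. The shift increases by 1 at each position, starting from +7: 7, 8, 9, ….
Decoding dpjvpe: d−7=w, p−8=h, j−9=a, v−10=l, p−11=e, e−12=s.

whales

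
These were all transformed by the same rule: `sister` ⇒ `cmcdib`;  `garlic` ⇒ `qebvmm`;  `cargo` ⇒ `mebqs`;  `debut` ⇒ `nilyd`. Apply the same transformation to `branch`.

The rule splits by letter class: vowels +4, consonants +10.
For branch: b(cons)+10=l, r(cons)+10=b, a(vowel)+4=e, n(cons)+10=x, c(cons)+10=m, h(cons)+10=r.

lbexmr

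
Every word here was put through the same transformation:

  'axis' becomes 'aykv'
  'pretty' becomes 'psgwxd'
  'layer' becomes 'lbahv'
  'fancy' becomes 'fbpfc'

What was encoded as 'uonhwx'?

unless

In axis: a→a is +0, x→y is +1, i→k is +2, s→v is +3 — the shift increases by 1 each position. The shift increases by 1 at each position, starting from +0: 0, 1, 2, ….
Undoing it on uonhwx: u−0=u, o−1=n, n−2=l, h−3=e, w−4=s, x−5=s.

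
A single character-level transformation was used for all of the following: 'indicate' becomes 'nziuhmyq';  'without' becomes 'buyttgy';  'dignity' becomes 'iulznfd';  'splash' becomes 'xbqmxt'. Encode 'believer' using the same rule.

Shifts by position in indicate: pos 0: i→n (+5), pos 1: n→z (+12), pos 2: d→i (+5), pos 3: i→u (+12) — repeating every 2. The shifts repeat in a cycle of length 2: positions 0,1,… shift by +5, +12, then the pattern repeats.
On believer: b+5=g, e+12=q, l+5=q, i+12=u, e+5=j, v+12=h, e+5=j, r+12=d.

gqqujhjd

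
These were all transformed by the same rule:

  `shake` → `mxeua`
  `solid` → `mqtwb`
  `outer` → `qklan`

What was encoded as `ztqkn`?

flour

s(18)→m(12) and h(7)→x(23) fit y≡25x+4 (mod 26); the inverse of 25 mod 26 is 25. Treating letters as 0–25, the rule is x ↦ 25x + 4 (mod 26).
Reversing it on ztqkn: z(25)→25·(25−4)≡5=f; t(19)→25·(19−4)≡11=l; q(16)→25·(16−4)≡14=o; k(10)→25·(10−4)≡20=u; n(13)→25·(13−4)≡17=r (all mod 26).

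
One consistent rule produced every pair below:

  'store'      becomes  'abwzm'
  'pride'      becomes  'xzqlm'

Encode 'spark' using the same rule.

axizs

Compare letters: s→a is +8, t→b is +8, o→w is +8 — a constant shift. Every letter moves 8 places later in the alphabet, wrapping around z→a.
For spark: s+8=a, p+8=x, a+8=i, r+8=z, k+8=s.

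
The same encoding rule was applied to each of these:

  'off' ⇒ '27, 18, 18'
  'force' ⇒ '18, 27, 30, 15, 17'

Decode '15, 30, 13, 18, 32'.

o is letter #15 and maps to 27: an offset of 12. The number is (letter's place in the alphabet, a=1) + 12.
Reversing it on 15, 30, 13, 18, 32: 15→(15−12)÷1=3=c, 30→(30−12)÷1=18=r, 13→(13−12)÷1=1=a, 18→(18−12)÷1=6=f, 32→(32−12)÷1=20=t.

craft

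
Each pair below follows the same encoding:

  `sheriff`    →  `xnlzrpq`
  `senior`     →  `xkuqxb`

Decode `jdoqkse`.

exhibit

Each letter shifts forward by (position + 5), i.e. 5, 6, 7, … — the shift grows by one for each successive letter.
Decoding jdoqkse: j−5=e, d−6=x, o−7=h, q−8=i, k−9=b, s−10=i, e−11=t.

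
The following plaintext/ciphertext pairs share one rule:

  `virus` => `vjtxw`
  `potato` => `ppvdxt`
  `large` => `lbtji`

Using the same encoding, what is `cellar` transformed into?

In virus: v→v is +0, i→j is +1, r→t is +2, u→x is +3 — the shift increases by 1 each position. Each letter shifts forward by its position index (0, 1, 2, …) — the shift grows by one for each successive letter.
On cellar: c+0=c, e+1=f, l+2=n, l+3=o, a+4=e, r+5=w.

cfnoew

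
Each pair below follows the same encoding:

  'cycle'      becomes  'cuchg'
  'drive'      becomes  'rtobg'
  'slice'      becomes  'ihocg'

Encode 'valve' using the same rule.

c(2)→c(2) and y(24)→u(20) fit y≡15x+24 (mod 26); the inverse of 15 mod 26 is 7. Treating letters as 0–25, the rule is x ↦ 15x + 24 (mod 26).
Applying it to valve: v(21)→15·21+24≡1=b; a(0)→15·0+24≡24=y; l(11)→15·11+24≡7=h; v(21)→15·21+24≡1=b; e(4)→15·4+24≡6=g (all mod 26).

byhbg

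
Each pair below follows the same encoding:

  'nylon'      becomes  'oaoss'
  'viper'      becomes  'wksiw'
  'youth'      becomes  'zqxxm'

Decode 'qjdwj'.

The shift increases by 1 at each position, starting from +1: 1, 2, 3, ….
Decoding qjdwj: q−1=p, j−2=h, d−3=a, w−4=s, j−5=e.

phase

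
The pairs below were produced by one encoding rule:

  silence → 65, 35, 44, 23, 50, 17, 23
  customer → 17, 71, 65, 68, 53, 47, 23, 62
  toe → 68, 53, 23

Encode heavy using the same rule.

s(#19)→65 and i(#9)→35: differences scale by 3, so n = 3·pos + 8. The formula is n = 3×(alphabet index, a=1) + 8.
Applying it to heavy: h=8→32, e=5→23, a=1→11, v=22→74, y=25→83.

32, 23, 11, 74, 83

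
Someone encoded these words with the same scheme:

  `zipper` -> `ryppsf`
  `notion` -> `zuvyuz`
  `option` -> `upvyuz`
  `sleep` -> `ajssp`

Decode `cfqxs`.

crude

z(25)→r(17) and i(8)→y(24) fit y≡21x+12 (mod 26); the inverse of 21 mod 26 is 5. Each letter's alphabet position (a=0..z=25) is mapped through 21·x+12 mod 26 — an affine cipher.
Reversing it on cfqxs: c(2)→5·(2−12)≡2=c; f(5)→5·(5−12)≡17=r; q(16)→5·(16−12)≡20=u; x(23)→5·(23−12)≡3=d; s(18)→5·(18−12)≡4=e (all mod 26).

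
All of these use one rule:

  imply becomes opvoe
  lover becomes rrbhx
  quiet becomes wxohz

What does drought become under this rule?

Shifts by position in imply: pos 0: i→o (+6), pos 1: m→p (+3), pos 2: p→v (+6), pos 3: l→o (+3) — repeating every 2. It's a Vigenère-style cipher with numeric key [6,3]: position i shifts by key[i mod 2].
For drought: d+6=j, r+3=u, o+6=u, u+3=x, g+6=m, h+3=k, t+6=z.

juuxmkz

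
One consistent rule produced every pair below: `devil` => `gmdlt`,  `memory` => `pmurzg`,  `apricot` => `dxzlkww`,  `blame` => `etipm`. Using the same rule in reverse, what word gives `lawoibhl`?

isolated

The shifts repeat in a cycle of length 3: positions 0,1,… shift by +3, +8, +8, then the pattern repeats.
Reversing it on lawoibhl: l−3=i, a−8=s, w−8=o, o−3=l, i−8=a, b−8=t, h−3=e, l−8=d.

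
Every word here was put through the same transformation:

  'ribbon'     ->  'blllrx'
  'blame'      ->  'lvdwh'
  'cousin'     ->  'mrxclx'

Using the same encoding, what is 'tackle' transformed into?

Vowels shift forward by 3 and consonants shift forward by 10.
Applying it to tackle: t(cons)+10=d, a(vowel)+3=d, c(cons)+10=m, k(cons)+10=u, l(cons)+10=v, e(vowel)+3=h.

ddmuvh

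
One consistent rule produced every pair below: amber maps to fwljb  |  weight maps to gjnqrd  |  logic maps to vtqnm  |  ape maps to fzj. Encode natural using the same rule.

xfdzbfv

The shift depends on letter class: consonant m→w is +10, but vowel a→f is +5. The rule splits by letter class: vowels +5, consonants +10.
Applying it to natural: n(cons)+10=x, a(vowel)+5=f, t(cons)+10=d, u(vowel)+5=z, r(cons)+10=b, a(vowel)+5=f, l(cons)+10=v.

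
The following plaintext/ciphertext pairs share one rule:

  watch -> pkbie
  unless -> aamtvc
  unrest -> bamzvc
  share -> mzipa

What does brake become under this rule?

msizj

The output letters match the input read backwards, each shifted +8: watch reversed is hctaw. Two steps: reverse the string, then apply a Caesar shift of +8.
On brake: reverse → ekarb; then shift: e+8=m, k+8=s, a+8=i, r+8=z, b+8=j.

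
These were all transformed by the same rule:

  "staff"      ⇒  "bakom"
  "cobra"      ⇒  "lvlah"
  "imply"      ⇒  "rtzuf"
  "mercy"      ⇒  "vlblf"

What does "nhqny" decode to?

eager

Shifts by position in staff: pos 0: s→b (+9), pos 1: t→a (+7), pos 2: a→k (+10), pos 3: f→o (+9), pos 4: f→m (+7) — repeating every 3. The shifts repeat in a cycle of length 3: positions 0,1,… shift by +9, +7, +10, then the pattern repeats.
Decoding nhqny: n−9=e, h−7=a, q−10=g, n−9=e, y−7=r.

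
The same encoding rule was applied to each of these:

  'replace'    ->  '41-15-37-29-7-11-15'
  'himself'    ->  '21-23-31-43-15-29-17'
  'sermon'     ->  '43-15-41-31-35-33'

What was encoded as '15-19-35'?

ego

r(#18)→41 and e(#5)→15: differences scale by 2, so n = 2·pos + 5. With a=1..z=26, the number is 2·pos + 5.
Decoding 15-19-35: 15→(15−5)÷2=5=e, 19→(19−5)÷2=7=g, 35→(35−5)÷2=15=o.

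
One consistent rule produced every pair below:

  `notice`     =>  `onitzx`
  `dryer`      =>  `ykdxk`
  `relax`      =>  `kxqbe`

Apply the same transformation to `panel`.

mboxq

n(13)→o(14) and o(14)→n(13) fit y≡25x+1 (mod 26); the inverse of 25 mod 26 is 25. Treating letters as 0–25, the rule is x ↦ 25x + 1 (mod 26).
Applying it to panel: p(15)→25·15+1≡12=m; a(0)→25·0+1≡1=b; n(13)→25·13+1≡14=o; e(4)→25·4+1≡23=x; l(11)→25·11+1≡16=q (all mod 26).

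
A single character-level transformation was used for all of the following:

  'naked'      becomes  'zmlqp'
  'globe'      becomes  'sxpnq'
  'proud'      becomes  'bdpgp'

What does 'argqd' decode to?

Shifts by position in naked: pos 0: n→z (+12), pos 1: a→m (+12), pos 2: k→l (+1), pos 3: e→q (+12), pos 4: d→p (+12) — repeating every 3. The shifts repeat in a cycle of length 3: positions 0,1,… shift by +12, +12, +1, then the pattern repeats.
Reversing it on argqd: a−12=o, r−12=f, g−1=f, q−12=e, d−12=r.

offer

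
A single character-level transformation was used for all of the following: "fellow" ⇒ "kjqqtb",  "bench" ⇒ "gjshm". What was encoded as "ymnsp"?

think

Compare letters: f→k is +5, e→j is +5, l→q is +5 — a constant shift. Every letter moves 5 places later in the alphabet, wrapping around z→a.
Undoing it on ymnsp: y−5=t, m−5=h, n−5=i, s−5=n, p−5=k.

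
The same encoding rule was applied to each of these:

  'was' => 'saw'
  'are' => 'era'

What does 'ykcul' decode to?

lucky

It's just the letters in reverse order.
Reversing it on ykcul: then reverse → lucky.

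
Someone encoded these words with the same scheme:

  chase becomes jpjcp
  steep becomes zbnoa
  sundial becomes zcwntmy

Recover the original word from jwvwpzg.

comment

In chase: c→j is +7, h→p is +8, a→j is +9, s→c is +10 — the shift increases by 1 each position. Letter i (0-indexed) is shifted by i+7, so successive shifts are 7, 8, 9, ….
Decoding jwvwpzg: j−7=c, w−8=o, v−9=m, w−10=m, p−11=e, z−12=n, g−13=t.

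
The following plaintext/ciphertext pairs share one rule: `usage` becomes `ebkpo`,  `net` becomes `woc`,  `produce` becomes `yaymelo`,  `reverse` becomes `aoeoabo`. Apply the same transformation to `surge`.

The shift depends on letter class: consonant s→b is +9, but vowel u→e is +10. Two shifts are in play — +10 for a/e/i/o/u, +9 for every other letter.
For surge: s(cons)+9=b, u(vowel)+10=e, r(cons)+9=a, g(cons)+9=p, e(vowel)+10=o.

beapo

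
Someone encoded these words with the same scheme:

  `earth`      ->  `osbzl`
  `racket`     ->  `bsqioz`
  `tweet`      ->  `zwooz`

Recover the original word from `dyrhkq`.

public

e(4)→o(14) and a(0)→s(18) fit y≡25x+18 (mod 26); the inverse of 25 mod 26 is 25. Each letter's alphabet position (a=0..z=25) is mapped through 25·x+18 mod 26 — an affine cipher.
Undoing it on dyrhkq: d(3)→25·(3−18)≡15=p; y(24)→25·(24−18)≡20=u; r(17)→25·(17−18)≡1=b; h(7)→25·(7−18)≡11=l; k(10)→25·(10−18)≡8=i; q(16)→25·(16−18)≡2=c (all mod 26).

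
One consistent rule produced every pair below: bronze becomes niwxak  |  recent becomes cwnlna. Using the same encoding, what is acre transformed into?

nalj

The output letters match the input read backwards, each shifted +9: bronze reversed is eznorb. Two steps: reverse the string, then apply a Caesar shift of +9.
For acre: reverse → erca; then shift: e+9=n, r+9=a, c+9=l, a+9=j.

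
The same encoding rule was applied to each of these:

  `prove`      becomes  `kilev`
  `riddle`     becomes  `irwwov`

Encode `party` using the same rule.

kzigb

Each pair mirrors across the alphabet (p↔k, r↔i, o↔l): positions sum to 25. This is the alphabet-reversal cipher (Atbash): a becomes z, b becomes y, etc.
For party: p↔k, a↔z, r↔i, t↔g, y↔b.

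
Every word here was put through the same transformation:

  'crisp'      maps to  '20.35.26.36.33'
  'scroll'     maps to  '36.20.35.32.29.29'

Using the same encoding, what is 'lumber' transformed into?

29.38.30.19.22.35

c is letter #3 and maps to 20: an offset of 17. Letters become their 1-based position plus 17 (so a→18, b→19, …).
For lumber: l=12→29, u=21→38, m=13→30, b=2→19, e=5→22, r=18→35.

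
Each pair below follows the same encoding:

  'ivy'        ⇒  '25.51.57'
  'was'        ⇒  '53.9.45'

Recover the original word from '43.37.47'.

i(#9)→25 and v(#22)→51: differences scale by 2, so n = 2·pos + 7. With a=1..z=26, the number is 2·pos + 7.
Reversing it on 43.37.47: 43→(43−7)÷2=18=r, 37→(37−7)÷2=15=o, 47→(47−7)÷2=20=t.

rot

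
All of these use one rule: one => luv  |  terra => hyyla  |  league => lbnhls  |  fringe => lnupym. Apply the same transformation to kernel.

The output letters match the input read backwards, each shifted +7: one reversed is eno. Two steps: reverse the string, then apply a Caesar shift of +7.
For kernel: reverse → lenrek; then shift: l+7=s, e+7=l, n+7=u, r+7=y, e+7=l, k+7=r.

sluylr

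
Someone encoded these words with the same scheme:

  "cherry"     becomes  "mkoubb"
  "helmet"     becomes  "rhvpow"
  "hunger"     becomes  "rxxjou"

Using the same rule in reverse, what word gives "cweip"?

stuff

Shifts by position in cherry: pos 0: c→m (+10), pos 1: h→k (+3), pos 2: e→o (+10), pos 3: r→u (+3) — repeating every 2. It's a Vigenère-style cipher with numeric key [10,3]: position i shifts by key[i mod 2].
Reversing it on cweip: c−10=s, w−3=t, e−10=u, i−3=f, p−10=f.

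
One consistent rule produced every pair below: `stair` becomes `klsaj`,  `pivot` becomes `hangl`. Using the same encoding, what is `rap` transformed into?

jsh

Compare letters: s→k is +18, t→l is +18, a→s is +18 — a constant shift. This is a Caesar cipher with shift 18.
On rap: r+18=j, a+18=s, p+18=h.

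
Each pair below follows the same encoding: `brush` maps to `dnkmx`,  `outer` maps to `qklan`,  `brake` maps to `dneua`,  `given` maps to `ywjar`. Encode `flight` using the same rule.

b(1)→d(3) and r(17)→n(13) fit y≡25x+4 (mod 26); the inverse of 25 mod 26 is 25. Treating letters as 0–25, the rule is x ↦ 25x + 4 (mod 26).
Applying it to flight: f(5)→25·5+4≡25=z; l(11)→25·11+4≡19=t; i(8)→25·8+4≡22=w; g(6)→25·6+4≡24=y; h(7)→25·7+4≡23=x; t(19)→25·19+4≡11=l (all mod 26).

ztwyxl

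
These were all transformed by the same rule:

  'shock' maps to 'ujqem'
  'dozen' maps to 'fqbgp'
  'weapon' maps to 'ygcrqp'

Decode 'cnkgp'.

Every letter moves 2 places later in the alphabet, wrapping around z→a.
Decoding cnkgp: c−2=a, n−2=l, k−2=i, g−2=e, p−2=n.

alien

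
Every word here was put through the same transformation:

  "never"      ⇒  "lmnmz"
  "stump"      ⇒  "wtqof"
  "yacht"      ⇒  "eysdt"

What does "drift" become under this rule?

n(13)→l(11) and e(4)→m(12) fit y≡23x+24 (mod 26); the inverse of 23 mod 26 is 17. This is an affine cipher: with a=0,…,z=25, each position x becomes (23x+24) mod 26.
For drift: d(3)→23·3+24≡15=p; r(17)→23·17+24≡25=z; i(8)→23·8+24≡0=a; f(5)→23·5+24≡9=j; t(19)→23·19+24≡19=t (all mod 26).

pzajt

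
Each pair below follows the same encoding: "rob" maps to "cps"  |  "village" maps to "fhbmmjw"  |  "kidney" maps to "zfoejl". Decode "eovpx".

wound

The output letters match the input read backwards, each shifted +1: rob reversed is bor. Two steps: reverse the string, then apply a Caesar shift of +1.
Reversing it on eovpx: shift back: e−1=d, o−1=n, v−1=u, p−1=o, x−1=w → dnuow; then reverse → wound.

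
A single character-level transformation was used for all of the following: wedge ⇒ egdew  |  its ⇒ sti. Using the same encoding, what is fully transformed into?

The output letters match the input read backwards: wedge reversed is egdew. The word is simply reversed.
For fully: reverse → ylluf.

ylluf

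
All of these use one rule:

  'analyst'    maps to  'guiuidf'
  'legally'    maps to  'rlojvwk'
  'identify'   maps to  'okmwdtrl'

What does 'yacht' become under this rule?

ehkqd

In analyst: a→g is +6, n→u is +7, a→i is +8, l→u is +9 — the shift increases by 1 each position. Each letter shifts forward by (position + 6), i.e. 6, 7, 8, … — the shift grows by one for each successive letter.
Applying it to yacht: y+6=e, a+7=h, c+8=k, h+9=q, t+10=d.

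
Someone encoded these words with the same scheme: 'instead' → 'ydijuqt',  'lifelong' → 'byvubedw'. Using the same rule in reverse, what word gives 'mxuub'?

This is a Caesar cipher with shift 16.
Decoding mxuub: m−16=w, x−16=h, u−16=e, u−16=e, b−16=l.

wheel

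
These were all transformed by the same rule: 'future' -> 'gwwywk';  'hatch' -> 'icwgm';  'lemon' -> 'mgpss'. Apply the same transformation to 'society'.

The shift increases by 1 at each position, starting from +1: 1, 2, 3, ….
Applying it to society: s+1=t, o+2=q, c+3=f, i+4=m, e+5=j, t+6=z, y+7=f.

tqfmjzf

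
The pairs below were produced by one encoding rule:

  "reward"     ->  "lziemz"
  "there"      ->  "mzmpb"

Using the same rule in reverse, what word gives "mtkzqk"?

The output letters match the input read backwards, each shifted +8: reward reversed is drawer. The word is reversed, then every letter is shifted forward by 8.
Undoing it on mtkzqk: shift back: m−8=e, t−8=l, k−8=c, z−8=r, q−8=i, k−8=c → elcric; then reverse → circle.

circle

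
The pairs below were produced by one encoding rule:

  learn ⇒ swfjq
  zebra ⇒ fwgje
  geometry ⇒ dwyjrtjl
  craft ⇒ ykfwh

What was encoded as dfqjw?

The output letters match the input read backwards, each shifted +5: learn reversed is nrael. Read the word backwards and shift each letter +5.
Undoing it on dfqjw: shift back: d−5=y, f−5=a, q−5=l, j−5=e, w−5=r → yaler; then reverse → relay.

relay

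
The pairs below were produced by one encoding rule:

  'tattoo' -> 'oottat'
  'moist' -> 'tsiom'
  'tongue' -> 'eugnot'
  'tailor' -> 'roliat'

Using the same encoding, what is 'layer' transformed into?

reyal

The output letters match the input read backwards: tattoo reversed is oottat. It's just the letters in reverse order.
On layer: reverse → reyal.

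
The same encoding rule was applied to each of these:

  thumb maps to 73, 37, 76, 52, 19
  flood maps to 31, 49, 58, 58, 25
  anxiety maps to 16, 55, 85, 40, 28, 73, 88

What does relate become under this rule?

67, 28, 49, 16, 73, 28

t(#20)→73 and h(#8)→37: differences scale by 3, so n = 3·pos + 13. With a=1..z=26, the number is 3·pos + 13.
Applying it to relate: r=18→67, e=5→28, l=12→49, a=1→16, t=20→73, e=5→28.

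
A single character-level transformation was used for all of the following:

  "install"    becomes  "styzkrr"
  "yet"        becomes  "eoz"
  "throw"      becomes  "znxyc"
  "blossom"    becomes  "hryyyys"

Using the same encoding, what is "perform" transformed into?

voxlyxs

The shift depends on letter class: consonant n→t is +6, but vowel i→s is +10. Vowels shift forward by 10 and consonants shift forward by 6.
For perform: p(cons)+6=v, e(vowel)+10=o, r(cons)+6=x, f(cons)+6=l, o(vowel)+10=y, r(cons)+6=x, m(cons)+6=s.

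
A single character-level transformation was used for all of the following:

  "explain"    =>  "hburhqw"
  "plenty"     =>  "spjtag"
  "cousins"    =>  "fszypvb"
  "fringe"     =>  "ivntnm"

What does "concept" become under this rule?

In explain: e→h is +3, x→b is +4, p→u is +5, l→r is +6 — the shift increases by 1 each position. Each letter shifts forward by (position + 3), i.e. 3, 4, 5, … — the shift grows by one for each successive letter.
For concept: c+3=f, o+4=s, n+5=s, c+6=i, e+7=l, p+8=x, t+9=c.

fssilxc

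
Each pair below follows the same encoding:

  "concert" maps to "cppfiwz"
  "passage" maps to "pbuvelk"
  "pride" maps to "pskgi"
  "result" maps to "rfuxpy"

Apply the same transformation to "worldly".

wptohqe

The shift increases by 1 at each position, starting from +0: 0, 1, 2, ….
Applying it to worldly: w+0=w, o+1=p, r+2=t, l+3=o, d+4=h, l+5=q, y+6=e.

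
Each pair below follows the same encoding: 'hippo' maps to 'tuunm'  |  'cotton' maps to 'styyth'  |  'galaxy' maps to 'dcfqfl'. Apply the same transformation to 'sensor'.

The output letters match the input read backwards, each shifted +5: hippo reversed is oppih. Two steps: reverse the string, then apply a Caesar shift of +5.
For sensor: reverse → rosnes; then shift: r+5=w, o+5=t, s+5=x, n+5=s, e+5=j, s+5=x.

wtxsjx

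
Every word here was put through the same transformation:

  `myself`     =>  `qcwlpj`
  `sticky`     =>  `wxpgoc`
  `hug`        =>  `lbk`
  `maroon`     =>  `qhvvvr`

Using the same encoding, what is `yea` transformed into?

The shift depends on letter class: consonant m→q is +4, but vowel e→l is +7. Two shifts are in play — +7 for a/e/i/o/u, +4 for every other letter.
Applying it to yea: y(cons)+4=c, e(vowel)+7=l, a(vowel)+7=h.

clh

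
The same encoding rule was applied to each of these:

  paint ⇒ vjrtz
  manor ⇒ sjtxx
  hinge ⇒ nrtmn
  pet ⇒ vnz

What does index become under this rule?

The shift depends on letter class: consonant p→v is +6, but vowel a→j is +9. Vowels shift forward by 9 and consonants shift forward by 6.
Applying it to index: i(vowel)+9=r, n(cons)+6=t, d(cons)+6=j, e(vowel)+9=n, x(cons)+6=d.

rtjnd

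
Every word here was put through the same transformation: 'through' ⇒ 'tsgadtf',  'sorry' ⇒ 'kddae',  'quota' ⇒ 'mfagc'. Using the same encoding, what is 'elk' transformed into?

The word is reversed, then every letter is shifted forward by 12.
For elk: reverse → kle; then shift: k+12=w, l+12=x, e+12=q.

wxq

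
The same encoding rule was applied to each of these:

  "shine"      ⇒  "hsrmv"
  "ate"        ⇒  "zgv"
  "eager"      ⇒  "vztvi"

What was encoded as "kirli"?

prior

Each pair mirrors across the alphabet (s↔h, h↔s, i↔r): positions sum to 25. Each letter is replaced by its mirror in the alphabet: a↔z, b↔y, c↔x, and so on (the Atbash cipher).
Reversing it on kirli: k↔p, i↔r, r↔i, l↔o, i↔r.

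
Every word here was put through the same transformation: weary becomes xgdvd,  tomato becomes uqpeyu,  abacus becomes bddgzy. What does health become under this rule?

In weary: w→x is +1, e→g is +2, a→d is +3, r→v is +4 — the shift increases by 1 each position. Letter i (0-indexed) is shifted by i+1, so successive shifts are 1, 2, 3, ….
For health: h+1=i, e+2=g, a+3=d, l+4=p, t+5=y, h+6=n.

igdpyn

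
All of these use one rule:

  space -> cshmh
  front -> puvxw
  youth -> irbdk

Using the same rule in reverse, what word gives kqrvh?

ankle

The shifts repeat in a cycle of length 3: positions 0,1,… shift by +10, +3, +7, then the pattern repeats.
Undoing it on kqrvh: k−10=a, q−3=n, r−7=k, v−10=l, h−3=e.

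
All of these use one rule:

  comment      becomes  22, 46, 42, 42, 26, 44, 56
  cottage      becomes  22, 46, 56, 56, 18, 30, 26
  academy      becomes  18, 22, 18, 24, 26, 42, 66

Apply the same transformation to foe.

c(#3)→22 and o(#15)→46: differences scale by 2, so n = 2·pos + 16. Each letter becomes 2×(its alphabet position, a=1..z=26) + 16.
Applying it to foe: f=6→28, o=15→46, e=5→26.

28, 46, 26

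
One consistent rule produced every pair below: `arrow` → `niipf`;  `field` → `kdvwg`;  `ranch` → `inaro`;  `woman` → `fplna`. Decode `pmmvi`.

a(0)→n(13) and r(17)→i(8) fit y≡15x+13 (mod 26); the inverse of 15 mod 26 is 7. Treating letters as 0–25, the rule is x ↦ 15x + 13 (mod 26).
Undoing it on pmmvi: p(15)→7·(15−13)≡14=o; m(12)→7·(12−13)≡19=t; m(12)→7·(12−13)≡19=t; v(21)→7·(21−13)≡4=e; i(8)→7·(8−13)≡17=r (all mod 26).

otter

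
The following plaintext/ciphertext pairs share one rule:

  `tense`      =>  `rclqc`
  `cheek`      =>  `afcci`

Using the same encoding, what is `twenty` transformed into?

ruclrw

Compare letters: t→r is +24, e→c is +24, n→l is +24 — a constant shift. Every letter moves 24 places later in the alphabet, wrapping around z→a.
Applying it to twenty: t+24=r, w+24=u, e+24=c, n+24=l, t+24=r, y+24=w.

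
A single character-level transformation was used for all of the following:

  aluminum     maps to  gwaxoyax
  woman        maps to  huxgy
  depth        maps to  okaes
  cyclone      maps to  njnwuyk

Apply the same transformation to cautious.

The shift depends on letter class: consonant l→w is +11, but vowel a→g is +6. Vowels shift forward by 6 and consonants shift forward by 11.
On cautious: c(cons)+11=n, a(vowel)+6=g, u(vowel)+6=a, t(cons)+11=e, i(vowel)+6=o, o(vowel)+6=u, u(vowel)+6=a, s(cons)+11=d.

ngaeouad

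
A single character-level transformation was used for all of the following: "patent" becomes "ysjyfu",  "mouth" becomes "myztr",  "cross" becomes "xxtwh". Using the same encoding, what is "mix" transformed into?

cnr

The output letters match the input read backwards, each shifted +5: patent reversed is tnetap. The word is reversed, then every letter is shifted forward by 5.
Applying it to mix: reverse → xim; then shift: x+5=c, i+5=n, m+5=r.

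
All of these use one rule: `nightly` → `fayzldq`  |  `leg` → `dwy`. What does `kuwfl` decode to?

Compare letters: n→f is +18, i→a is +18, g→y is +18 — a constant shift. This is a Caesar cipher with shift 18.
Reversing it on kuwfl: k−18=s, u−18=c, w−18=e, f−18=n, l−18=t.

scent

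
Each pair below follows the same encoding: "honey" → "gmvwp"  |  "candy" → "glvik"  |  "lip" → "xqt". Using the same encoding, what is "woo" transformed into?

Read the word backwards and shift each letter +8.
On woo: reverse → oow; then shift: o+8=w, o+8=w, w+8=e.

wwe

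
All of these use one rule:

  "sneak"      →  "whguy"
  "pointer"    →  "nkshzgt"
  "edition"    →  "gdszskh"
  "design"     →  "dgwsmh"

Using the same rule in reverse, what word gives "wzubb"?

s(18)→w(22) and n(13)→h(7) fit y≡3x+20 (mod 26); the inverse of 3 mod 26 is 9. Each letter's alphabet position (a=0..z=25) is mapped through 3·x+20 mod 26 — an affine cipher.
Reversing it on wzubb: w(22)→9·(22−20)≡18=s; z(25)→9·(25−20)≡19=t; u(20)→9·(20−20)≡0=a; b(1)→9·(1−20)≡11=l; b(1)→9·(1−20)≡11=l (all mod 26).

stall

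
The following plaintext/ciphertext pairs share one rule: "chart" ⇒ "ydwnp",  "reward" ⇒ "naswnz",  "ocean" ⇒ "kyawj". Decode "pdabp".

Compare letters: c→y is +22, h→d is +22, a→w is +22 — a constant shift. Every letter moves 22 places later in the alphabet, wrapping around z→a.
Decoding pdabp: p−22=t, d−22=h, a−22=e, b−22=f, p−22=t.

theft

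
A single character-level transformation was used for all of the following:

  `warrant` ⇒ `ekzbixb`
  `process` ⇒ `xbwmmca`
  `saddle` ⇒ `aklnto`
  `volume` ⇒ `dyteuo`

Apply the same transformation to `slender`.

Shifts by position in warrant: pos 0: w→e (+8), pos 1: a→k (+10), pos 2: r→z (+8), pos 3: r→b (+10) — repeating every 2. A repeating key of period 2 is used — shifts +8, +10 over and over.
Applying it to slender: s+8=a, l+10=v, e+8=m, n+10=x, d+8=l, e+10=o, r+8=z.

avmxloz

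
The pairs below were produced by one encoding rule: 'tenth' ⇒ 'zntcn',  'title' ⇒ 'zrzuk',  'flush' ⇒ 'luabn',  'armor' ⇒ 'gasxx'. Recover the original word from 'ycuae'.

Shifts by position in tenth: pos 0: t→z (+6), pos 1: e→n (+9), pos 2: n→t (+6), pos 3: t→c (+9) — repeating every 2. A repeating key of period 2 is used — shifts +6, +9 over and over.
Decoding ycuae: y−6=s, c−9=t, u−6=o, a−9=r, e−6=y.

story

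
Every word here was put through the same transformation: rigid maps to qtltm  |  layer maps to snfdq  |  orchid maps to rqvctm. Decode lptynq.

Each letter's alphabet position (a=0..z=25) is mapped through 17·x+13 mod 26 — an affine cipher.
Undoing it on lptynq: l(11)→23·(11−13)≡6=g; p(15)→23·(15−13)≡20=u; t(19)→23·(19−13)≡8=i; y(24)→23·(24−13)≡19=t; n(13)→23·(13−13)≡0=a; q(16)→23·(16−13)≡17=r (all mod 26).

guitar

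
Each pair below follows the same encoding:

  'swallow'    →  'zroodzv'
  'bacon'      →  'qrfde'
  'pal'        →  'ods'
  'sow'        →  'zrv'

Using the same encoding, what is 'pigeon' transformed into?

The output letters match the input read backwards, each shifted +3: swallow reversed is wollaws. Read the word backwards and shift each letter +3.
Applying it to pigeon: reverse → noegip; then shift: n+3=q, o+3=r, e+3=h, g+3=j, i+3=l, p+3=s.

qrhjls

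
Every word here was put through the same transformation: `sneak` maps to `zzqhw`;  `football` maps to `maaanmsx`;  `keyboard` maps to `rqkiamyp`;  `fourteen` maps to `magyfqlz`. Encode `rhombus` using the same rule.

Shifts by position in sneak: pos 0: s→z (+7), pos 1: n→z (+12), pos 2: e→q (+12), pos 3: a→h (+7), pos 4: k→w (+12) — repeating every 3. It's a Vigenère-style cipher with numeric key [7,12,12]: position i shifts by key[i mod 3].
On rhombus: r+7=y, h+12=t, o+12=a, m+7=t, b+12=n, u+12=g, s+7=z.

ytatngz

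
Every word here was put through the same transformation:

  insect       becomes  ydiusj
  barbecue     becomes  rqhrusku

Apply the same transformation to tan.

Compare letters: i→y is +16, n→d is +16, s→i is +16 — a constant shift. Each letter is shifted forward by 16 in the alphabet (a Caesar shift of +16).
For tan: t+16=j, a+16=q, n+16=d.

jqd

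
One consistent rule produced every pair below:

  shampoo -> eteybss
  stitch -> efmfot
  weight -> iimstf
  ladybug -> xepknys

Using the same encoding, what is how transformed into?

Vowels shift forward by 4 and consonants shift forward by 12.
Applying it to how: h(cons)+12=t, o(vowel)+4=s, w(cons)+12=i.

tsi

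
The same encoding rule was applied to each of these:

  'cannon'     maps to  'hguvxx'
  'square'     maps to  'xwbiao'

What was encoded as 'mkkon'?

The shift increases by 1 at each position, starting from +5: 5, 6, 7, ….
Decoding mkkon: m−5=h, k−6=e, k−7=d, o−8=g, n−9=e.

hedge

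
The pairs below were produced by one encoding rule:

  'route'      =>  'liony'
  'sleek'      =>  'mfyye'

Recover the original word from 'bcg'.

Compare letters: r→l is +20, o→i is +20, u→o is +20 — a constant shift. It's a constant shift of +20 (ROT20).
Undoing it on bcg: b−20=h, c−20=i, g−20=m.

him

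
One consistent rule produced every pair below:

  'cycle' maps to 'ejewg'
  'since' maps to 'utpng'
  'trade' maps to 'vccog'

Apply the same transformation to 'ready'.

Shifts by position in cycle: pos 0: c→e (+2), pos 1: y→j (+11), pos 2: c→e (+2), pos 3: l→w (+11) — repeating every 2. It's a Vigenère-style cipher with numeric key [2,11]: position i shifts by key[i mod 2].
On ready: r+2=t, e+11=p, a+2=c, d+11=o, y+2=a.

tpcoa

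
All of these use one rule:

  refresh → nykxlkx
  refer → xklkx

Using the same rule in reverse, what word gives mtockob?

Two steps: reverse the string, then apply a Caesar shift of +6.
Undoing it on mtockob: shift back: m−6=g, t−6=n, o−6=i, c−6=w, k−6=e, o−6=i, b−6=v → gniweiv; then reverse → viewing.

viewing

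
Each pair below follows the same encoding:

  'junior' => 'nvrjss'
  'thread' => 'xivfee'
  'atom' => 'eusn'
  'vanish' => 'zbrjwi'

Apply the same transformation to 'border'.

fpveis

Shifts by position in junior: pos 0: j→n (+4), pos 1: u→v (+1), pos 2: n→r (+4), pos 3: i→j (+1) — repeating every 2. It's a Vigenère-style cipher with numeric key [4,1]: position i shifts by key[i mod 2].
Applying it to border: b+4=f, o+1=p, r+4=v, d+1=e, e+4=i, r+1=s.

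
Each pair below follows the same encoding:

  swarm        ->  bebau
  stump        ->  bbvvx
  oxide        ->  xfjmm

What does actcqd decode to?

rustic

Shifts by position in swarm: pos 0: s→b (+9), pos 1: w→e (+8), pos 2: a→b (+1), pos 3: r→a (+9), pos 4: m→u (+8) — repeating every 3. It's a Vigenère-style cipher with numeric key [9,8,1]: position i shifts by key[i mod 3].
Decoding actcqd: a−9=r, c−8=u, t−1=s, c−9=t, q−8=i, d−1=c.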